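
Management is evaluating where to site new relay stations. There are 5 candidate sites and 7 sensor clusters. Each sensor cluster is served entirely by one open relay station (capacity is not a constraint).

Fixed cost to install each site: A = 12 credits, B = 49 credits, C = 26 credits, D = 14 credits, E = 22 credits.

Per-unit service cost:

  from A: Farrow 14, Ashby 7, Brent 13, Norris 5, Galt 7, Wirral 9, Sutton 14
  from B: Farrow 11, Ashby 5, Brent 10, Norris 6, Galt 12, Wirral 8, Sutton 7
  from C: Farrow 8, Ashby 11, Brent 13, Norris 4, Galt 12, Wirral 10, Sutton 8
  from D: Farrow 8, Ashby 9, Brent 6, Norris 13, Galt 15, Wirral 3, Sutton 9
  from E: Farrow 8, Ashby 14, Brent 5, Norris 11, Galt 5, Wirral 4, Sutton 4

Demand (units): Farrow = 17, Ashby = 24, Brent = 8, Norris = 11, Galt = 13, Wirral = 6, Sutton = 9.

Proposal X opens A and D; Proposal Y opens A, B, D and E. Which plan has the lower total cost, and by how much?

Proposal X: {A, D}: Farrow→D 8·17=136, Ashby→A 7·24=168, Brent→D 6·8=48, Norris→A 5·11=55, Galt→A 7·13=91, Wirral→D 3·6=18, Sutton→D 9·9=81. Service 597; fixed 26; total 623.
Proposal Y: {A, B, D, E}: Farrow→D 8·17=136, Ashby→B 5·24=120, Brent→E 5·8=40, Norris→A 5·11=55, Galt→E 5·13=65, Wirral→D 3·6=18, Sutton→E 4·9=36. Service 470; fixed 97; total 567.
Difference: |623 − 567| = 56.

Proposal Y is cheaper by 56.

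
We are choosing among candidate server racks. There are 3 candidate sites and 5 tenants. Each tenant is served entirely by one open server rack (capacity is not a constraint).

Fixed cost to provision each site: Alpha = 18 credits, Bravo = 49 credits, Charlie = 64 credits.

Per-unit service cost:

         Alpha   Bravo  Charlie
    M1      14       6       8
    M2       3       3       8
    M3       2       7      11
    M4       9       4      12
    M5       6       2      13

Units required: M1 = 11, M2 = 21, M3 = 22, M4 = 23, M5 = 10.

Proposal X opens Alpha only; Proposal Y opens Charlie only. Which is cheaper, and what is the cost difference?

Proposal X is cheaper by 422.

Proposal X: {Alpha}: M1→Alpha 14·11=154, M2→Alpha 3·21=63, M3→Alpha 2·22=44, M4→Alpha 9·23=207, M5→Alpha 6·10=60. Service 528; fixed 18; total 546.
Proposal Y: {Charlie}: M1→Charlie 8·11=88, M2→Charlie 8·21=168, M3→Charlie 11·22=242, M4→Charlie 12·23=276, M5→Charlie 13·10=130. Service 904; fixed 64; total 968.
Difference: |546 − 968| = 422.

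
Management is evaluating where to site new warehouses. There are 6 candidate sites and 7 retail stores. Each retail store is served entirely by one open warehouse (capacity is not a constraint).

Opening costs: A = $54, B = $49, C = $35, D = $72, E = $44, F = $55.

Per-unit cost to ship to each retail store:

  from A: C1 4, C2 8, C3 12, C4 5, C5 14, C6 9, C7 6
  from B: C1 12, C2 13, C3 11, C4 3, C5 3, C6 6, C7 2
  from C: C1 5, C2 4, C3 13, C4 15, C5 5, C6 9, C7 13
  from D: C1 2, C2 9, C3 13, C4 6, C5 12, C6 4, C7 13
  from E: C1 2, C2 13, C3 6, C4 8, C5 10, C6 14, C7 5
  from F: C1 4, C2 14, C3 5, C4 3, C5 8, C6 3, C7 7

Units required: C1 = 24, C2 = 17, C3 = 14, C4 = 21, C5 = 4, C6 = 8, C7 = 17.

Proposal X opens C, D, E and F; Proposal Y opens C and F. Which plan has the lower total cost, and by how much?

Proposal X: {C, D, E, F}: C1→D 2·24=48, C2→C 4·17=68, C3→F 5·14=70, C4→F 3·21=63, C5→C 5·4=20, C6→F 3·8=24, C7→E 5·17=85. Service 378; fixed 206; total 584.
Proposal Y: {C, F}: C1→F 4·24=96, C2→C 4·17=68, C3→F 5·14=70, C4→F 3·21=63, C5→C 5·4=20, C6→F 3·8=24, C7→F 7·17=119. Service 460; fixed 90; total 550.
Difference: |584 − 550| = 34.

Proposal Y is cheaper by 34.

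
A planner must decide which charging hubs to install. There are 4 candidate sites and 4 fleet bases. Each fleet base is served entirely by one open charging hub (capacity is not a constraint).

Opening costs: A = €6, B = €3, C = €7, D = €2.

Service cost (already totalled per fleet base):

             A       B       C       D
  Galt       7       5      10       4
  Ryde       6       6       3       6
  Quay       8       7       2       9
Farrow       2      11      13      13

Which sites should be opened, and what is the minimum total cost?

Open A, C and D; minimum total cost 26.

For any fixed open set, each fleet base goes to its cheapest open site; total = fixed + service.
{A, C, D}: Galt→D 4, Ryde→C 3, Quay→C 2, Farrow→A 2. Service 11; fixed 15; total 26.
{A, C}: service 14 + fixed 13 = 27
{A, B, C}: service 12 + fixed 16 = 28
{A, B, C, D}: service 11 + fixed 18 = 29
No other subset beats 26.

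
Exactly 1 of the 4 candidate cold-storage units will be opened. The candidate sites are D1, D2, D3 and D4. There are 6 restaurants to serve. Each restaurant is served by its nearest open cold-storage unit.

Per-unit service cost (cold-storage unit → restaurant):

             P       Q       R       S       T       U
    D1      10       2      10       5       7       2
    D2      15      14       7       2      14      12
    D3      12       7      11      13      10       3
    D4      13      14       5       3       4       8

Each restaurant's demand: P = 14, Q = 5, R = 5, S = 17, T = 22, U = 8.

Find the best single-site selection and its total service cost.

Choose D1 only; total service cost 455.

With exactly 1 open, each restaurant uses its cheapest among the chosen.
{D1}: P→D1 10·14=140, Q→D1 2·5=10, R→D1 10·5=50, S→D1 5·17=85, T→D1 7·22=154, U→D1 2·8=16. Service cost 455.
{D4}: service cost 480
{D3}: service cost 723
Among all 4 size-1 choices, {D1} is lowest.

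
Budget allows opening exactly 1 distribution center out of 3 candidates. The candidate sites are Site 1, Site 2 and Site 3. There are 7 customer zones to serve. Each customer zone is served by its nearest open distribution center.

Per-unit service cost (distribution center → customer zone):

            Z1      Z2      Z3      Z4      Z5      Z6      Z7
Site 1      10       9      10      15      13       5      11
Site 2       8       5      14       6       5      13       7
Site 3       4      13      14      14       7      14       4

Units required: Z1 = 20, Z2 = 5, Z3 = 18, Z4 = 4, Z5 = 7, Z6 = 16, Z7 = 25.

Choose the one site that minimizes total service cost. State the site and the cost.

With exactly 1 open, each customer zone uses its cheapest among the chosen.
{Site 3}: Z1→Site 3 4·20=80, Z2→Site 3 13·5=65, Z3→Site 3 14·18=252, Z4→Site 3 14·4=56, Z5→Site 3 7·7=49, Z6→Site 3 14·16=224, Z7→Site 3 4·25=100. Service cost 826.
{Site 2}: service cost 879
{Site 1}: service cost 931
Among all 3 size-1 choices, {Site 3} is lowest.

Choose Site 3 only; total service cost 826.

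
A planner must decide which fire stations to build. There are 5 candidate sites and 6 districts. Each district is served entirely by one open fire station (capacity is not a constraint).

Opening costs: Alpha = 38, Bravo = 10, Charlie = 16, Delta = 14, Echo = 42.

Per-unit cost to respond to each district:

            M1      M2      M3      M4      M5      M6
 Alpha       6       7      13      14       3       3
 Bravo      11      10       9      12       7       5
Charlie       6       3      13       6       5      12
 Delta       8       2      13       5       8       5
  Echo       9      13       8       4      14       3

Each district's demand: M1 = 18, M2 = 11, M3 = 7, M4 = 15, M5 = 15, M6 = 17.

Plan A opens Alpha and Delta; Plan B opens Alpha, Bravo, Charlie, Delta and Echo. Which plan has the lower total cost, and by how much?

Plan A is cheaper by 18.

Plan A: {Alpha, Delta}: M1→Alpha 6·18=108, M2→Delta 2·11=22, M3→Alpha 13·7=91, M4→Delta 5·15=75, M5→Alpha 3·15=45, M6→Alpha 3·17=51. Service 392; fixed 52; total 444.
Plan B: {Alpha, Bravo, Charlie, Delta, Echo}: M1→Alpha 6·18=108, M2→Delta 2·11=22, M3→Echo 8·7=56, M4→Echo 4·15=60, M5→Alpha 3·15=45, M6→Alpha 3·17=51. Service 342; fixed 120; total 462.
Difference: |444 − 462| = 18.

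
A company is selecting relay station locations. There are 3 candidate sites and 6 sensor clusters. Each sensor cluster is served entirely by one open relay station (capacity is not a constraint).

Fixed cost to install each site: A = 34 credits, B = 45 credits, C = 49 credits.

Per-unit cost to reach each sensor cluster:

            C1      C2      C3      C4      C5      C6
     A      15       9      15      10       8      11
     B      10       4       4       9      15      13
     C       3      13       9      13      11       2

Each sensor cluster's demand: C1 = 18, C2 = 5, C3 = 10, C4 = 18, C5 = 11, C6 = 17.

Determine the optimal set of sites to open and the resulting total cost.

Open B and C; minimum total cost 525.

For any fixed open set, each sensor cluster goes to its cheapest open site; total = fixed + service.
{B, C}: C1→C 3·18=54, C2→B 4·5=20, C3→B 4·10=40, C4→B 9·18=162, C5→C 11·11=121, C6→C 2·17=34. Service 431; fixed 94; total 525.
{A, B, C}: C1→C 3·18=54, C2→B 4·5=20, C3→B 4·10=40, C4→B 9·18=162, C5→A 8·11=88, C6→C 2·17=34. Service 398; fixed 128; total 526.
{A, C}: C1→C 3·18=54, C2→A 9·5=45, C3→C 9·10=90, C4→A 10·18=180, C5→A 8·11=88, C6→C 2·17=34. Service 491; fixed 83; total 574.
{A}: C1→A 15·18=270, C2→A 9·5=45, C3→A 15·10=150, C4→A 10·18=180, C5→A 8·11=88, C6→A 11·17=187. Service 920; fixed 34; total 954.
(All 7 nonempty subsets were checked; B and C is lowest.)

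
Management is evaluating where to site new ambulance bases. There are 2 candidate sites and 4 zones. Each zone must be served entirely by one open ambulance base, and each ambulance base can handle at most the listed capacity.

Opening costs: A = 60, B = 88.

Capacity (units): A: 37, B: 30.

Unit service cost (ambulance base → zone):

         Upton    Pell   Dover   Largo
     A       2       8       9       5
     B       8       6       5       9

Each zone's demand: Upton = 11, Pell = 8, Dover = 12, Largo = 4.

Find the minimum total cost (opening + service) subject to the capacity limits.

Minimum total cost: 274

Open {A}: Upton→A 2·11=22, Pell→A 8·8=64, Dover→A 9·12=108, Largo→A 5·4=20.
Loads: A carries 35/37. Service 214; fixed 60; total 274.
Next best feasible plan costs 298.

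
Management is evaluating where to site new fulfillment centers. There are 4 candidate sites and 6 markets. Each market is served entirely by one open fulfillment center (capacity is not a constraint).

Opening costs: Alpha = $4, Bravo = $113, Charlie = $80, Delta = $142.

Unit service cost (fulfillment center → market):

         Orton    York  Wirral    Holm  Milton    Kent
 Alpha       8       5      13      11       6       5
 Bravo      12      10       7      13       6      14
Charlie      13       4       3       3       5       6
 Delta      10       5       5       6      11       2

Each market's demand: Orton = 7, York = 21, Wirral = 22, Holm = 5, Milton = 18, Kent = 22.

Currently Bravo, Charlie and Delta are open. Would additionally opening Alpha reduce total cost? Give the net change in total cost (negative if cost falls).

Yes — net change −10 (cost falls by 10).

Current service cost with {Bravo, Charlie, Delta}: 369.
Adding Alpha: each market re-picks its cheapest; new service cost 355, saving 14.
Extra fixed cost: 4. Net change = 4 − 14 = -10.
(Totals: 704 → 694.)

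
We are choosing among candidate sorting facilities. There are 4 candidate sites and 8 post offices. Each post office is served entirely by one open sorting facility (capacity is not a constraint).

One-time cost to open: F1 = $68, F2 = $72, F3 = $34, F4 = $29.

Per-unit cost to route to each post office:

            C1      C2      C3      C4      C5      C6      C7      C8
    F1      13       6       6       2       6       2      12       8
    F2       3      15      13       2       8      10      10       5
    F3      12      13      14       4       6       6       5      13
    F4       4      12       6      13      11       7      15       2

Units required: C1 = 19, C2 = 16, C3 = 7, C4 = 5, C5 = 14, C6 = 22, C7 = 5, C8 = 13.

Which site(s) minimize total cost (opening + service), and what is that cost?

For any fixed open set, each post office goes to its cheapest open site; total = fixed + service.
{F1, F3, F4}: C1→F4 4·19=76, C2→F1 6·16=96, C3→F1 6·7=42, C4→F1 2·5=10, C5→F1 6·14=84, C6→F1 2·22=44, C7→F3 5·5=25, C8→F4 2·13=26. Service 403; fixed 131; total 534.
{F1, F4}: service 438 + fixed 97 = 535
{F1, F2, F4}: service 409 + fixed 169 = 578
{F1, F2, F3, F4}: C1→F2 3·19=57, C2→F1 6·16=96, C3→F1 6·7=42, C4→F1 2·5=10, C5→F1 6·14=84, C6→F1 2·22=44, C7→F3 5·5=25, C8→F4 2·13=26. Service 384; fixed 203; total 587.
No other subset beats 534.

Open F1, F3 and F4; minimum total cost 534.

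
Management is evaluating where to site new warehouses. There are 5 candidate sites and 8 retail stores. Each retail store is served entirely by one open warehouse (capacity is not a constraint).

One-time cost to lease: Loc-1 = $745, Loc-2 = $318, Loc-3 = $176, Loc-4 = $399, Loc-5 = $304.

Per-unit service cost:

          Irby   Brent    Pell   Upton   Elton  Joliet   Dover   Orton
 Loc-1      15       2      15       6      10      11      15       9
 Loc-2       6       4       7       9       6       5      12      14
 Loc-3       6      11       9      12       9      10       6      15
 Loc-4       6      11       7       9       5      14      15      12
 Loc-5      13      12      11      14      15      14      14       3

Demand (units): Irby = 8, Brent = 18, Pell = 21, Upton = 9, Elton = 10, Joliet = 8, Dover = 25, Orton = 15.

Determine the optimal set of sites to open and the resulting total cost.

Open Loc-3 only; minimum total cost 1264.

For any fixed open set, each retail store goes to its cheapest open site; total = fixed + service.
{Loc-3}: Irby→Loc-3 6·8=48, Brent→Loc-3 11·18=198, Pell→Loc-3 9·21=189, Upton→Loc-3 12·9=108, Elton→Loc-3 9·10=90, Joliet→Loc-3 10·8=80, Dover→Loc-3 6·25=150, Orton→Loc-3 15·15=225. Service 1088; fixed 176; total 1264.
{Loc-2}: service 958 + fixed 318 = 1276
{Loc-2, Loc-3}: Irby→Loc-2 6·8=48, Brent→Loc-2 4·18=72, Pell→Loc-2 7·21=147, Upton→Loc-2 9·9=81, Elton→Loc-2 6·10=60, Joliet→Loc-2 5·8=40, Dover→Loc-3 6·25=150, Orton→Loc-2 14·15=210. Service 808; fixed 494; total 1302.
{Loc-1, Loc-2, Loc-3, Loc-4, Loc-5}: service 570 + fixed 1942 = 2512
No other subset beats 1264.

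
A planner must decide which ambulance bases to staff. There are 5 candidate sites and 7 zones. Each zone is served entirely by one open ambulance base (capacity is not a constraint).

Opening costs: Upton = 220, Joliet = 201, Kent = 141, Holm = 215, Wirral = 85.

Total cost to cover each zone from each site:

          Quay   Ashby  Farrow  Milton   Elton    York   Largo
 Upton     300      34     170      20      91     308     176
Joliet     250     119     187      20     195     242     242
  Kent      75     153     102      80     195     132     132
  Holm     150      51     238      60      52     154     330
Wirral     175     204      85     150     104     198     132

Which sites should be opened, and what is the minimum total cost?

Open Upton and Kent; minimum total cost 947.

For any fixed open set, each zone goes to its cheapest open site; total = fixed + service.
{Upton, Kent}: Quay→Kent 75, Ashby→Upton 34, Farrow→Kent 102, Milton→Upton 20, Elton→Upton 91, York→Kent 132, Largo→Kent 132. Service 586; fixed 361; total 947.
{Kent, Holm}: Quay→Kent 75, Ashby→Holm 51, Farrow→Kent 102, Milton→Holm 60, Elton→Holm 52, York→Kent 132, Largo→Kent 132. Service 604; fixed 356; total 960.
{Holm, Wirral}: service 684 + fixed 300 = 984
{Upton, Joliet, Kent, Holm, Wirral}: Quay→Kent 75, Ashby→Upton 34, Farrow→Wirral 85, Milton→Upton 20, Elton→Holm 52, York→Kent 132, Largo→Kent 132. Service 530; fixed 862; total 1392.
No other subset beats 947.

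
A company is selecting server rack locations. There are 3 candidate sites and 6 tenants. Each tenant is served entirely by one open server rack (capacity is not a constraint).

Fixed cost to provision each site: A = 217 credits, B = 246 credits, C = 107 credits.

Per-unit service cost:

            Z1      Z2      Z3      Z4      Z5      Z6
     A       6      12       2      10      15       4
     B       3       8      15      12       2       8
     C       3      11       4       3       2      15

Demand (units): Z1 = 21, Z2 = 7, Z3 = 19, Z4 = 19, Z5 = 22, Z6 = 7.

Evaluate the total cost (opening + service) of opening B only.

Each tenant is assigned to its cheapest site among the open ones.
{B}: Z1→B 3·21=63, Z2→B 8·7=56, Z3→B 15·19=285, Z4→B 12·19=228, Z5→B 2·22=44, Z6→B 8·7=56. Service 732; fixed 246; total 978.

Total cost: 978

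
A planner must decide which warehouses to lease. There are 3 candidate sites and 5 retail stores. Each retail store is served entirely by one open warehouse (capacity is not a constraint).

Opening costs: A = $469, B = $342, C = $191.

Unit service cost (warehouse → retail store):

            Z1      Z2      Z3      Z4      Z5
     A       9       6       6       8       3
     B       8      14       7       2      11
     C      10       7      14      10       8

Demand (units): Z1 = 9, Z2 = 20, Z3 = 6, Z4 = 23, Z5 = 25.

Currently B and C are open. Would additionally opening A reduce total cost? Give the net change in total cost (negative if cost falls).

No — net change +318 (cost rises by 318).

Current service cost with {B, C}: 500.
Adding A: each retail store re-picks its cheapest; new service cost 349, saving 151.
Extra fixed cost: 469. Net change = 469 − 151 = 318.
(Totals: 1033 → 1351.)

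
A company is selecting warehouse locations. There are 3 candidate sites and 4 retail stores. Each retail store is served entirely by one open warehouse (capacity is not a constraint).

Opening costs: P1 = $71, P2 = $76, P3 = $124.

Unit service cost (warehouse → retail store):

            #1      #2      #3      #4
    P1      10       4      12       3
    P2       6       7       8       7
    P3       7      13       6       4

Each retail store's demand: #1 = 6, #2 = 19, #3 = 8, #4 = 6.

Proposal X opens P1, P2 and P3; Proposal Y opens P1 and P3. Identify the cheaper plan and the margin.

Proposal Y is cheaper by 70.

Proposal X: {P1, P2, P3}: #1→P2 6·6=36, #2→P1 4·19=76, #3→P3 6·8=48, #4→P1 3·6=18. Service 178; fixed 271; total 449.
Proposal Y: {P1, P3}: #1→P3 7·6=42, #2→P1 4·19=76, #3→P3 6·8=48, #4→P1 3·6=18. Service 184; fixed 195; total 379.
Difference: |449 − 379| = 70.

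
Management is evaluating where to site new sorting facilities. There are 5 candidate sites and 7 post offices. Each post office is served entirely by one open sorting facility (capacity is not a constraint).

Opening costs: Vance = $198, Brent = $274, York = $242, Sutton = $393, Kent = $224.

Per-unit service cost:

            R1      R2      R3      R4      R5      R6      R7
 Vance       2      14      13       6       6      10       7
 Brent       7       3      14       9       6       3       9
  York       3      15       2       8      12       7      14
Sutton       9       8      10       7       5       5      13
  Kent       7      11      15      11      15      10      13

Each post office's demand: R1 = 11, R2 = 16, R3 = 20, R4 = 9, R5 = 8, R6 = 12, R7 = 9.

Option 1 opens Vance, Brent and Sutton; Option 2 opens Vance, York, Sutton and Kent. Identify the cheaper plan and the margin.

Option 1: {Vance, Brent, Sutton}: R1→Vance 2·11=22, R2→Brent 3·16=48, R3→Sutton 10·20=200, R4→Vance 6·9=54, R5→Sutton 5·8=40, R6→Brent 3·12=36, R7→Vance 7·9=63. Service 463; fixed 865; total 1328.
Option 2: {Vance, York, Sutton, Kent}: R1→Vance 2·11=22, R2→Sutton 8·16=128, R3→York 2·20=40, R4→Vance 6·9=54, R5→Sutton 5·8=40, R6→Sutton 5·12=60, R7→Vance 7·9=63. Service 407; fixed 1057; total 1464.
Difference: |1328 − 1464| = 136.

Option 1 is cheaper by 136.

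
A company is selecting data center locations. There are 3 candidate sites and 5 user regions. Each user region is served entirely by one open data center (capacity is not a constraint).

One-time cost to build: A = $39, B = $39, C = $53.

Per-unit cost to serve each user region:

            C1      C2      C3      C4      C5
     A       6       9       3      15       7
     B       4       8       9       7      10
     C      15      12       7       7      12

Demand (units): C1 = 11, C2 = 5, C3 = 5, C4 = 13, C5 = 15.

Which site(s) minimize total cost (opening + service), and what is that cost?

For any fixed open set, each user region goes to its cheapest open site; total = fixed + service.
{A, B}: C1→B 4·11=44, C2→B 8·5=40, C3→A 3·5=15, C4→B 7·13=91, C5→A 7·15=105. Service 295; fixed 78; total 373.
{B}: service 370 + fixed 39 = 409
{A, C}: service 322 + fixed 92 = 414
{A, B, C}: service 295 + fixed 131 = 426
No other subset beats 373.

Open A and B; minimum total cost 373.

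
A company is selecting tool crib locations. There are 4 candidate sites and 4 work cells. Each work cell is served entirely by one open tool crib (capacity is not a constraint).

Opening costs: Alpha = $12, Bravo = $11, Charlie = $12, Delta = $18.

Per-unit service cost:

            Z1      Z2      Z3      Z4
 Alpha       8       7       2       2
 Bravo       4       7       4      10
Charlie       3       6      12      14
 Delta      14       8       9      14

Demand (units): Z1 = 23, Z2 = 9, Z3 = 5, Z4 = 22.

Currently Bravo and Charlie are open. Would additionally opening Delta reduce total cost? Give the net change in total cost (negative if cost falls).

No — net change +18 (cost rises by 18).

Current service cost with {Bravo, Charlie}: 363.
Adding Delta: each work cell re-picks its cheapest; new service cost 363, saving 0.
Extra fixed cost: 18. Net change = 18 − 0 = 18.
(Totals: 386 → 404.)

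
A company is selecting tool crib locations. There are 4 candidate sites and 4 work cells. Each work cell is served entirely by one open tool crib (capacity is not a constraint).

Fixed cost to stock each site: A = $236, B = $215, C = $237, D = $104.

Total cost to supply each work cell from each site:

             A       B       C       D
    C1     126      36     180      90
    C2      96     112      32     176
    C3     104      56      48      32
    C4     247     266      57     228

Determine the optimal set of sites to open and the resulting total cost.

Open C and D; minimum total cost 552.

For any fixed open set, each work cell goes to its cheapest open site; total = fixed + service.
{C, D}: C1→D 90, C2→C 32, C3→D 32, C4→C 57. Service 211; fixed 341; total 552.
{C}: C1→C 180, C2→C 32, C3→C 48, C4→C 57. Service 317; fixed 237; total 554.
{B, C}: C1→B 36, C2→C 32, C3→C 48, C4→C 57. Service 173; fixed 452; total 625.
{A, B, C, D}: service 157 + fixed 792 = 949
No other subset beats 552.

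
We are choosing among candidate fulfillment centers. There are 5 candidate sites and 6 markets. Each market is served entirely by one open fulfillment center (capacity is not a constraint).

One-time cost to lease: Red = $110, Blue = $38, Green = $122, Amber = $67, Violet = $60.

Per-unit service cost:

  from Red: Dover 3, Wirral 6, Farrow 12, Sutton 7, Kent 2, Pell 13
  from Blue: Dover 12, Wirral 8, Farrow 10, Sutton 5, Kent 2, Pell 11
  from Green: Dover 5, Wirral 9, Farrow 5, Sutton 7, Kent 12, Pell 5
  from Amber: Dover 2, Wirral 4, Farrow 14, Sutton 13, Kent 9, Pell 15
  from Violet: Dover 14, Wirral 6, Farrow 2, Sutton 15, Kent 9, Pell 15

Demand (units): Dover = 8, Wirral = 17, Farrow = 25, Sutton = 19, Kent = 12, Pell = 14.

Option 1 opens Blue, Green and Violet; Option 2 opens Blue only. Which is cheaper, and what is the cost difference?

Option 1: {Blue, Green, Violet}: Dover→Green 5·8=40, Wirral→Violet 6·17=102, Farrow→Violet 2·25=50, Sutton→Blue 5·19=95, Kent→Blue 2·12=24, Pell→Green 5·14=70. Service 381; fixed 220; total 601.
Option 2: {Blue}: Dover→Blue 12·8=96, Wirral→Blue 8·17=136, Farrow→Blue 10·25=250, Sutton→Blue 5·19=95, Kent→Blue 2·12=24, Pell→Blue 11·14=154. Service 755; fixed 38; total 793.
Difference: |601 − 793| = 192.

Option 1 is cheaper by 192.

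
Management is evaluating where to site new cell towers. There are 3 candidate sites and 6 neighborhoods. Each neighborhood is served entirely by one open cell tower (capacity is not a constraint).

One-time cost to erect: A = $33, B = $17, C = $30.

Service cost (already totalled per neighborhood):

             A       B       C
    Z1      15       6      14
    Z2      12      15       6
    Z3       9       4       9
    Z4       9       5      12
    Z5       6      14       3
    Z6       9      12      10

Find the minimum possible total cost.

Minimum total cost: 73

For any fixed open set, each neighborhood goes to its cheapest open site; total = fixed + service.
{B}: Z1→B 6, Z2→B 15, Z3→B 4, Z4→B 5, Z5→B 14, Z6→B 12. Service 56; fixed 17; total 73.
{B, C}: Z1→B 6, Z2→C 6, Z3→B 4, Z4→B 5, Z5→C 3, Z6→C 10. Service 34; fixed 47; total 81.
{C}: service 54 + fixed 30 = 84
{A, B, C}: service 33 + fixed 80 = 113
No other subset beats 73.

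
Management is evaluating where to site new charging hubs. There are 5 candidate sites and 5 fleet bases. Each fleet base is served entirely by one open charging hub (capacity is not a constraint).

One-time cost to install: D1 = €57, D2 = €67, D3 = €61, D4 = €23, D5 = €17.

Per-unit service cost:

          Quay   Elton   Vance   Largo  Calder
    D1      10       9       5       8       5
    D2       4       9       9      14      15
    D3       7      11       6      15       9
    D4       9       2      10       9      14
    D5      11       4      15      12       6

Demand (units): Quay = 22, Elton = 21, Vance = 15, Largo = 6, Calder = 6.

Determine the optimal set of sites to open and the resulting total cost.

Open D1, D2 and D4; minimum total cost 430.

For any fixed open set, each fleet base goes to its cheapest open site; total = fixed + service.
{D1, D2, D4}: Quay→D2 4·22=88, Elton→D4 2·21=42, Vance→D1 5·15=75, Largo→D1 8·6=48, Calder→D1 5·6=30. Service 283; fixed 147; total 430.
{D1, D2, D4, D5}: service 283 + fixed 164 = 447
{D2, D4, D5}: service 355 + fixed 107 = 462
{D1, D2, D3, D4, D5}: service 283 + fixed 225 = 508
No other subset beats 430.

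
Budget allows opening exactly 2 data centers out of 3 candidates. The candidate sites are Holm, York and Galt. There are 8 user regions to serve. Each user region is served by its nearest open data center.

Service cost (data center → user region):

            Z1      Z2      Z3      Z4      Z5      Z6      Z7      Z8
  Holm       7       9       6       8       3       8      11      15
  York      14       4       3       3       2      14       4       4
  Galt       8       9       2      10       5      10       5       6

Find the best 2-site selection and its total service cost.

Choose Holm and York; total service cost 35.

With exactly 2 open, each user region uses its cheapest among the chosen.
{Holm, York}: Z1→Holm 7, Z2→York 4, Z3→York 3, Z4→York 3, Z5→York 2, Z6→Holm 8, Z7→York 4, Z8→York 4. Service cost 35.
{York, Galt}: service cost 37
{Holm, Galt}: service cost 48
Among all 3 size-2 choices, {Holm, York} is lowest.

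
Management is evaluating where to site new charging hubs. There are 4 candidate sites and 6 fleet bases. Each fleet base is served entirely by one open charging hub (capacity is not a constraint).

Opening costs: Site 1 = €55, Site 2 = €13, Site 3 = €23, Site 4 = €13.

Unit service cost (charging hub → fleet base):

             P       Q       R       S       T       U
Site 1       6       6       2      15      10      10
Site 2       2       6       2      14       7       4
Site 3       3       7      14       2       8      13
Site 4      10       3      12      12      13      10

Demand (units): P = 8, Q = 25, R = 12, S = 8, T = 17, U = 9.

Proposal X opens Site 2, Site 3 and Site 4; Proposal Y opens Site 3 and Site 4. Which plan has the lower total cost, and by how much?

Proposal X is cheaper by 186.

Proposal X: {Site 2, Site 3, Site 4}: P→Site 2 2·8=16, Q→Site 4 3·25=75, R→Site 2 2·12=24, S→Site 3 2·8=16, T→Site 2 7·17=119, U→Site 2 4·9=36. Service 286; fixed 49; total 335.
Proposal Y: {Site 3, Site 4}: P→Site 3 3·8=24, Q→Site 4 3·25=75, R→Site 4 12·12=144, S→Site 3 2·8=16, T→Site 3 8·17=136, U→Site 4 10·9=90. Service 485; fixed 36; total 521.
Difference: |335 − 521| = 186.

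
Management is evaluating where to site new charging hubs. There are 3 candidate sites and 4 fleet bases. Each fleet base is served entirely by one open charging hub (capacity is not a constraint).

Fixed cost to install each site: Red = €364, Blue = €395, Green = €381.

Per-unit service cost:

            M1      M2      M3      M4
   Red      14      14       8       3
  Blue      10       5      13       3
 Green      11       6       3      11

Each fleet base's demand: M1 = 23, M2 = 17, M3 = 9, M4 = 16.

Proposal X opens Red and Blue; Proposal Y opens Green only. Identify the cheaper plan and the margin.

Proposal Y is cheaper by 255.

Proposal X: {Red, Blue}: M1→Blue 10·23=230, M2→Blue 5·17=85, M3→Red 8·9=72, M4→Red 3·16=48. Service 435; fixed 759; total 1194.
Proposal Y: {Green}: M1→Green 11·23=253, M2→Green 6·17=102, M3→Green 3·9=27, M4→Green 11·16=176. Service 558; fixed 381; total 939.
Difference: |1194 − 939| = 255.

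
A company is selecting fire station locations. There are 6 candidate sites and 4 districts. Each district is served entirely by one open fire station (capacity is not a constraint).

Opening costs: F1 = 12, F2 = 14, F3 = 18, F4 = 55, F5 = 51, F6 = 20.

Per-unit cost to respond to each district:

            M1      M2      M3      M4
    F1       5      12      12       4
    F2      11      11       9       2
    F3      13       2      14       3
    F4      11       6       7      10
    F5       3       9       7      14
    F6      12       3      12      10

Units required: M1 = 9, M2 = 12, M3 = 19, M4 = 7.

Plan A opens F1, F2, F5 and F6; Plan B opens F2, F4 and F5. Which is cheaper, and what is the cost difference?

Plan A: {F1, F2, F5, F6}: M1→F5 3·9=27, M2→F6 3·12=36, M3→F5 7·19=133, M4→F2 2·7=14. Service 210; fixed 97; total 307.
Plan B: {F2, F4, F5}: M1→F5 3·9=27, M2→F4 6·12=72, M3→F4 7·19=133, M4→F2 2·7=14. Service 246; fixed 120; total 366.
Difference: |307 − 366| = 59.

Plan A is cheaper by 59.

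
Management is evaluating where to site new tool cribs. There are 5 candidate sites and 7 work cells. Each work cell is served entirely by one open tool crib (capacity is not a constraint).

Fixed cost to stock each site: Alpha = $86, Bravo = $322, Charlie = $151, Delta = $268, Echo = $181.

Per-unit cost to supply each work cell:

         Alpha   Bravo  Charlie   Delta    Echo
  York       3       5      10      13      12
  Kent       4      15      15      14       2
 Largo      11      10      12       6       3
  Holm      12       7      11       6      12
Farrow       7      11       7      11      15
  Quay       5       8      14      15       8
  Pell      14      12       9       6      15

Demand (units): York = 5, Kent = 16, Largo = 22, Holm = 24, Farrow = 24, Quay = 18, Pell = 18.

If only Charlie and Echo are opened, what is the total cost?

Each work cell is assigned to its cheapest site among the open ones.
{Charlie, Echo}: York→Charlie 10·5=50, Kent→Echo 2·16=32, Largo→Echo 3·22=66, Holm→Charlie 11·24=264, Farrow→Charlie 7·24=168, Quay→Echo 8·18=144, Pell→Charlie 9·18=162. Service 886; fixed 332; total 1218.

Total cost: 1218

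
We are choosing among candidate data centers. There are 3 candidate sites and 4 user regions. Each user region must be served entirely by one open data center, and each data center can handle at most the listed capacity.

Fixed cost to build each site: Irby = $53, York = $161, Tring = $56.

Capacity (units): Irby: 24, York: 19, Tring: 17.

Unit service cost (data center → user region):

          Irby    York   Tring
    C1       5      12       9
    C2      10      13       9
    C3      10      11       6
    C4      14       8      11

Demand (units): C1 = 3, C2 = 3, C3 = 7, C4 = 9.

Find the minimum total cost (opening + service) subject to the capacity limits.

Open {Irby}: C1→Irby 5·3=15, C2→Irby 10·3=30, C3→Irby 10·7=70, C4→Irby 14·9=126.
Loads: Irby carries 22/24. Service 241; fixed 53; total 294.
Next best feasible plan costs 295.

Minimum total cost: 294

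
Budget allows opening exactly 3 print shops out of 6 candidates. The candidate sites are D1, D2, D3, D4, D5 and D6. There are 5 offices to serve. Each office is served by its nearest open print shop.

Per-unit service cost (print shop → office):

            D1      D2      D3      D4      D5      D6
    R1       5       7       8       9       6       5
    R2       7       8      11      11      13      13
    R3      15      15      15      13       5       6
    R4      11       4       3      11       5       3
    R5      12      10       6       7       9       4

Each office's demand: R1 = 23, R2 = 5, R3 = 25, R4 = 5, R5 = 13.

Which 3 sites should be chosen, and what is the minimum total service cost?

With exactly 3 open, each office uses its cheapest among the chosen.
{D1, D5, D6}: R1→D1 5·23=115, R2→D1 7·5=35, R3→D5 5·25=125, R4→D6 3·5=15, R5→D6 4·13=52. Service cost 342.
{D2, D5, D6}: service cost 347
{D3, D5, D6}: service cost 362
Among all 20 size-3 choices, {D1, D5, D6} is lowest.

Choose D1, D5 and D6; total service cost 342.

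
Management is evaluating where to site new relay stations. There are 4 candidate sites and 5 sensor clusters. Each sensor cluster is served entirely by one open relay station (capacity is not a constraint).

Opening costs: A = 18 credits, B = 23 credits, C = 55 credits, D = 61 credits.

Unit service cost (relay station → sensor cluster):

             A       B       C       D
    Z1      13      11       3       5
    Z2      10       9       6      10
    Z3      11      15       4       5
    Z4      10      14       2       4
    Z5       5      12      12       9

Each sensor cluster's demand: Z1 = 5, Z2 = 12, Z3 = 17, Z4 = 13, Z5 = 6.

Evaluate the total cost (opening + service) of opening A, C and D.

Total cost: 345

Each sensor cluster is assigned to its cheapest site among the open ones.
{A, C, D}: Z1→C 3·5=15, Z2→C 6·12=72, Z3→C 4·17=68, Z4→C 2·13=26, Z5→A 5·6=30. Service 211; fixed 134; total 345.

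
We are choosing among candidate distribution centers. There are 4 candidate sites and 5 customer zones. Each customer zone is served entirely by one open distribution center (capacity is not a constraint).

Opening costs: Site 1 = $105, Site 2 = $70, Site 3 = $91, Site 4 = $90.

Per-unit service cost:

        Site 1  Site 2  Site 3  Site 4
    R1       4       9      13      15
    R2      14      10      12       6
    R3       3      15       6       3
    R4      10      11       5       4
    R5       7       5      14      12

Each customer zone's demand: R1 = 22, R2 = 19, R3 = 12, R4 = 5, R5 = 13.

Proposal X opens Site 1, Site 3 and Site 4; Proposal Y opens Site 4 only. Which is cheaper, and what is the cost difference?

Proposal X: {Site 1, Site 3, Site 4}: R1→Site 1 4·22=88, R2→Site 4 6·19=114, R3→Site 1 3·12=36, R4→Site 4 4·5=20, R5→Site 1 7·13=91. Service 349; fixed 286; total 635.
Proposal Y: {Site 4}: R1→Site 4 15·22=330, R2→Site 4 6·19=114, R3→Site 4 3·12=36, R4→Site 4 4·5=20, R5→Site 4 12·13=156. Service 656; fixed 90; total 746.
Difference: |635 − 746| = 111.

Proposal X is cheaper by 111.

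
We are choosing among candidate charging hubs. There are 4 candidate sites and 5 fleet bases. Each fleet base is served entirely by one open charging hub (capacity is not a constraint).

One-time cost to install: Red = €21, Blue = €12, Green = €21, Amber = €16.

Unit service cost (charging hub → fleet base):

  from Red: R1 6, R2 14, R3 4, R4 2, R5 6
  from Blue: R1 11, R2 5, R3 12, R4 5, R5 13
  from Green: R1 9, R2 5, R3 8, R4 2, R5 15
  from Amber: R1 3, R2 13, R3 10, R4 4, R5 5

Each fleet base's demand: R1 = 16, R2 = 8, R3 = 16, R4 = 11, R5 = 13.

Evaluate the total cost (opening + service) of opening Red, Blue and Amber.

Total cost: 288

Each fleet base is assigned to its cheapest site among the open ones.
{Red, Blue, Amber}: R1→Amber 3·16=48, R2→Blue 5·8=40, R3→Red 4·16=64, R4→Red 2·11=22, R5→Amber 5·13=65. Service 239; fixed 49; total 288.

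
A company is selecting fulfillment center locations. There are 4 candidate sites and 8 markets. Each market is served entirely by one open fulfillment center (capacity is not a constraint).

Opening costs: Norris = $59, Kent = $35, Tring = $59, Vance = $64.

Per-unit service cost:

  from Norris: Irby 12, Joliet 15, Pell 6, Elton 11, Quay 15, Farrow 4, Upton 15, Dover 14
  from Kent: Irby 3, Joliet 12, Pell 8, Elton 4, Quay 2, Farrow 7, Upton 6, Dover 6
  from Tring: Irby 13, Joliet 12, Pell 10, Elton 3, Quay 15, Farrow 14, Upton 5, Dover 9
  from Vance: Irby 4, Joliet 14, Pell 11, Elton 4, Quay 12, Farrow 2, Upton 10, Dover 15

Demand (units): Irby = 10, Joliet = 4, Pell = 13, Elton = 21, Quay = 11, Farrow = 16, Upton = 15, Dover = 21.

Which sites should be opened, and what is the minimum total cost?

For any fixed open set, each market goes to its cheapest open site; total = fixed + service.
{Kent, Vance}: Irby→Kent 3·10=30, Joliet→Kent 12·4=48, Pell→Kent 8·13=104, Elton→Kent 4·21=84, Quay→Kent 2·11=22, Farrow→Vance 2·16=32, Upton→Kent 6·15=90, Dover→Kent 6·21=126. Service 536; fixed 99; total 635.
{Norris, Kent}: Irby→Kent 3·10=30, Joliet→Kent 12·4=48, Pell→Norris 6·13=78, Elton→Kent 4·21=84, Quay→Kent 2·11=22, Farrow→Norris 4·16=64, Upton→Kent 6·15=90, Dover→Kent 6·21=126. Service 542; fixed 94; total 636.
{Kent}: service 616 + fixed 35 = 651
{Norris, Kent, Tring, Vance}: Irby→Kent 3·10=30, Joliet→Kent 12·4=48, Pell→Norris 6·13=78, Elton→Tring 3·21=63, Quay→Kent 2·11=22, Farrow→Vance 2·16=32, Upton→Tring 5·15=75, Dover→Kent 6·21=126. Service 474; fixed 217; total 691.
No other subset beats 635.

Open Kent and Vance; minimum total cost 635.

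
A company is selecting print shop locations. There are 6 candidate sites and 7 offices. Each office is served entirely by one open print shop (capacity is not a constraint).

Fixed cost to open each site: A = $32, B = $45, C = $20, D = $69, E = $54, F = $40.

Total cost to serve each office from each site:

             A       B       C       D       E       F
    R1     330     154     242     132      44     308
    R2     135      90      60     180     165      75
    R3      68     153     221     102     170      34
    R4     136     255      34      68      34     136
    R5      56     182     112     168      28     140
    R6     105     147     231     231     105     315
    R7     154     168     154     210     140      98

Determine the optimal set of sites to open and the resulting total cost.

For any fixed open set, each office goes to its cheapest open site; total = fixed + service.
{E, F}: R1→E 44, R2→F 75, R3→F 34, R4→E 34, R5→E 28, R6→E 105, R7→F 98. Service 418; fixed 94; total 512.
{C, E, F}: service 403 + fixed 114 = 517
{A, E, F}: service 418 + fixed 126 = 544
{A, B, C, D, E, F}: service 403 + fixed 260 = 663
No other subset beats 512.

Open E and F; minimum total cost 512.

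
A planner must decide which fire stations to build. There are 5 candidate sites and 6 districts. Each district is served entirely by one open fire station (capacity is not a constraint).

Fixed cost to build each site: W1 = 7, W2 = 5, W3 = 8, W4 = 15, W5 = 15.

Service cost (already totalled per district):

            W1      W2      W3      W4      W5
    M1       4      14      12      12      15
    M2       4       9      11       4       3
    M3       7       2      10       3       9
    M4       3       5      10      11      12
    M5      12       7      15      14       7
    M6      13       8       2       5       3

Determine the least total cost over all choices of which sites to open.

Minimum total cost: 40

For any fixed open set, each district goes to its cheapest open site; total = fixed + service.
{W1, W2}: M1→W1 4, M2→W1 4, M3→W2 2, M4→W1 3, M5→W2 7, M6→W2 8. Service 28; fixed 12; total 40.
{W1, W2, W3}: M1→W1 4, M2→W1 4, M3→W2 2, M4→W1 3, M5→W2 7, M6→W3 2. Service 22; fixed 20; total 42.
{W1, W3}: service 32 + fixed 15 = 47
{W1, W2, W3, W4, W5}: service 21 + fixed 50 = 71
No other subset beats 40.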